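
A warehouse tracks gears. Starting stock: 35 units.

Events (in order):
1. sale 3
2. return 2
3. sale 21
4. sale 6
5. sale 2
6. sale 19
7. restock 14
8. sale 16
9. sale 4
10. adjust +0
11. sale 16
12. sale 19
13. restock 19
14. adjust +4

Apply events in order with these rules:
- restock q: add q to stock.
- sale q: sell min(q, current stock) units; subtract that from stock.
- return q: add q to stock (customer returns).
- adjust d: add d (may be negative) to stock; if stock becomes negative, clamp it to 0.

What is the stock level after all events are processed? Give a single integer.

Answer: 23

Derivation:
Processing events:
Start: stock = 35
  Event 1 (sale 3): sell min(3,35)=3. stock: 35 - 3 = 32. total_sold = 3
  Event 2 (return 2): 32 + 2 = 34
  Event 3 (sale 21): sell min(21,34)=21. stock: 34 - 21 = 13. total_sold = 24
  Event 4 (sale 6): sell min(6,13)=6. stock: 13 - 6 = 7. total_sold = 30
  Event 5 (sale 2): sell min(2,7)=2. stock: 7 - 2 = 5. total_sold = 32
  Event 6 (sale 19): sell min(19,5)=5. stock: 5 - 5 = 0. total_sold = 37
  Event 7 (restock 14): 0 + 14 = 14
  Event 8 (sale 16): sell min(16,14)=14. stock: 14 - 14 = 0. total_sold = 51
  Event 9 (sale 4): sell min(4,0)=0. stock: 0 - 0 = 0. total_sold = 51
  Event 10 (adjust +0): 0 + 0 = 0
  Event 11 (sale 16): sell min(16,0)=0. stock: 0 - 0 = 0. total_sold = 51
  Event 12 (sale 19): sell min(19,0)=0. stock: 0 - 0 = 0. total_sold = 51
  Event 13 (restock 19): 0 + 19 = 19
  Event 14 (adjust +4): 19 + 4 = 23
Final: stock = 23, total_sold = 51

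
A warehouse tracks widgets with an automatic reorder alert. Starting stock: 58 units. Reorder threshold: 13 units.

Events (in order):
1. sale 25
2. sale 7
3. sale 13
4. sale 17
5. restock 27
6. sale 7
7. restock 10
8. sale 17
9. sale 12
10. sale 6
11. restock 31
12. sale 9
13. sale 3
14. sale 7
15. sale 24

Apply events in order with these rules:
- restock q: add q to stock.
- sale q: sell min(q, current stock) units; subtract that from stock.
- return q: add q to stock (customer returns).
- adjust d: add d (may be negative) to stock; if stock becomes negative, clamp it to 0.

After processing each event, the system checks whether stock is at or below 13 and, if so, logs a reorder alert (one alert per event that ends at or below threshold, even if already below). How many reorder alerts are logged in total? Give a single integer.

Answer: 7

Derivation:
Processing events:
Start: stock = 58
  Event 1 (sale 25): sell min(25,58)=25. stock: 58 - 25 = 33. total_sold = 25
  Event 2 (sale 7): sell min(7,33)=7. stock: 33 - 7 = 26. total_sold = 32
  Event 3 (sale 13): sell min(13,26)=13. stock: 26 - 13 = 13. total_sold = 45
  Event 4 (sale 17): sell min(17,13)=13. stock: 13 - 13 = 0. total_sold = 58
  Event 5 (restock 27): 0 + 27 = 27
  Event 6 (sale 7): sell min(7,27)=7. stock: 27 - 7 = 20. total_sold = 65
  Event 7 (restock 10): 20 + 10 = 30
  Event 8 (sale 17): sell min(17,30)=17. stock: 30 - 17 = 13. total_sold = 82
  Event 9 (sale 12): sell min(12,13)=12. stock: 13 - 12 = 1. total_sold = 94
  Event 10 (sale 6): sell min(6,1)=1. stock: 1 - 1 = 0. total_sold = 95
  Event 11 (restock 31): 0 + 31 = 31
  Event 12 (sale 9): sell min(9,31)=9. stock: 31 - 9 = 22. total_sold = 104
  Event 13 (sale 3): sell min(3,22)=3. stock: 22 - 3 = 19. total_sold = 107
  Event 14 (sale 7): sell min(7,19)=7. stock: 19 - 7 = 12. total_sold = 114
  Event 15 (sale 24): sell min(24,12)=12. stock: 12 - 12 = 0. total_sold = 126
Final: stock = 0, total_sold = 126

Checking against threshold 13:
  After event 1: stock=33 > 13
  After event 2: stock=26 > 13
  After event 3: stock=13 <= 13 -> ALERT
  After event 4: stock=0 <= 13 -> ALERT
  After event 5: stock=27 > 13
  After event 6: stock=20 > 13
  After event 7: stock=30 > 13
  After event 8: stock=13 <= 13 -> ALERT
  After event 9: stock=1 <= 13 -> ALERT
  After event 10: stock=0 <= 13 -> ALERT
  After event 11: stock=31 > 13
  After event 12: stock=22 > 13
  After event 13: stock=19 > 13
  After event 14: stock=12 <= 13 -> ALERT
  After event 15: stock=0 <= 13 -> ALERT
Alert events: [3, 4, 8, 9, 10, 14, 15]. Count = 7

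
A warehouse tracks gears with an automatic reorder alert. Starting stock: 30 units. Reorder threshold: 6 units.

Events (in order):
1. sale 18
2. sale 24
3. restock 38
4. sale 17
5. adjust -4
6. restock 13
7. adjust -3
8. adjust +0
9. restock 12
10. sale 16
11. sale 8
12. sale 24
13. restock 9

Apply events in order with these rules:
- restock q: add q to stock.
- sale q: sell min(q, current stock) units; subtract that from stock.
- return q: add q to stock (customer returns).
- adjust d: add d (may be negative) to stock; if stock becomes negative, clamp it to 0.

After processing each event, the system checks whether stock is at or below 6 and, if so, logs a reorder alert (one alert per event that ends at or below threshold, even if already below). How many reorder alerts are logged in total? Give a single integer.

Processing events:
Start: stock = 30
  Event 1 (sale 18): sell min(18,30)=18. stock: 30 - 18 = 12. total_sold = 18
  Event 2 (sale 24): sell min(24,12)=12. stock: 12 - 12 = 0. total_sold = 30
  Event 3 (restock 38): 0 + 38 = 38
  Event 4 (sale 17): sell min(17,38)=17. stock: 38 - 17 = 21. total_sold = 47
  Event 5 (adjust -4): 21 + -4 = 17
  Event 6 (restock 13): 17 + 13 = 30
  Event 7 (adjust -3): 30 + -3 = 27
  Event 8 (adjust +0): 27 + 0 = 27
  Event 9 (restock 12): 27 + 12 = 39
  Event 10 (sale 16): sell min(16,39)=16. stock: 39 - 16 = 23. total_sold = 63
  Event 11 (sale 8): sell min(8,23)=8. stock: 23 - 8 = 15. total_sold = 71
  Event 12 (sale 24): sell min(24,15)=15. stock: 15 - 15 = 0. total_sold = 86
  Event 13 (restock 9): 0 + 9 = 9
Final: stock = 9, total_sold = 86

Checking against threshold 6:
  After event 1: stock=12 > 6
  After event 2: stock=0 <= 6 -> ALERT
  After event 3: stock=38 > 6
  After event 4: stock=21 > 6
  After event 5: stock=17 > 6
  After event 6: stock=30 > 6
  After event 7: stock=27 > 6
  After event 8: stock=27 > 6
  After event 9: stock=39 > 6
  After event 10: stock=23 > 6
  After event 11: stock=15 > 6
  After event 12: stock=0 <= 6 -> ALERT
  After event 13: stock=9 > 6
Alert events: [2, 12]. Count = 2

Answer: 2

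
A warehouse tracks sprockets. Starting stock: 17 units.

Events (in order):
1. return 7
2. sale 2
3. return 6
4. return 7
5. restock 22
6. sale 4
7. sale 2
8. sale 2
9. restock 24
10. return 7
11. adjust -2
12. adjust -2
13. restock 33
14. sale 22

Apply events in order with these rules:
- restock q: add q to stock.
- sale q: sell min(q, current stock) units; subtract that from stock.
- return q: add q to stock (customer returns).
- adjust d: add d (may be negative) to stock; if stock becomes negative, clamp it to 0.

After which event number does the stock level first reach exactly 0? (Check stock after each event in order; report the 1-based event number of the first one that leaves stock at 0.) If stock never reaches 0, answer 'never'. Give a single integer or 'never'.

Processing events:
Start: stock = 17
  Event 1 (return 7): 17 + 7 = 24
  Event 2 (sale 2): sell min(2,24)=2. stock: 24 - 2 = 22. total_sold = 2
  Event 3 (return 6): 22 + 6 = 28
  Event 4 (return 7): 28 + 7 = 35
  Event 5 (restock 22): 35 + 22 = 57
  Event 6 (sale 4): sell min(4,57)=4. stock: 57 - 4 = 53. total_sold = 6
  Event 7 (sale 2): sell min(2,53)=2. stock: 53 - 2 = 51. total_sold = 8
  Event 8 (sale 2): sell min(2,51)=2. stock: 51 - 2 = 49. total_sold = 10
  Event 9 (restock 24): 49 + 24 = 73
  Event 10 (return 7): 73 + 7 = 80
  Event 11 (adjust -2): 80 + -2 = 78
  Event 12 (adjust -2): 78 + -2 = 76
  Event 13 (restock 33): 76 + 33 = 109
  Event 14 (sale 22): sell min(22,109)=22. stock: 109 - 22 = 87. total_sold = 32
Final: stock = 87, total_sold = 32

Stock never reaches 0.

Answer: never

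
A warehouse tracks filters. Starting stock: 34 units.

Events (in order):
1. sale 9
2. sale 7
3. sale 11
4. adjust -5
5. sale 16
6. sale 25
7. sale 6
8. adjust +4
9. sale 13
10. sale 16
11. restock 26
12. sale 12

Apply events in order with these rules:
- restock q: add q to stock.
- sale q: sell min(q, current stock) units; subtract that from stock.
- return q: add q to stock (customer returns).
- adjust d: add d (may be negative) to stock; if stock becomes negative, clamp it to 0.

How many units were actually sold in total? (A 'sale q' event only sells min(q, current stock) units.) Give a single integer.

Answer: 45

Derivation:
Processing events:
Start: stock = 34
  Event 1 (sale 9): sell min(9,34)=9. stock: 34 - 9 = 25. total_sold = 9
  Event 2 (sale 7): sell min(7,25)=7. stock: 25 - 7 = 18. total_sold = 16
  Event 3 (sale 11): sell min(11,18)=11. stock: 18 - 11 = 7. total_sold = 27
  Event 4 (adjust -5): 7 + -5 = 2
  Event 5 (sale 16): sell min(16,2)=2. stock: 2 - 2 = 0. total_sold = 29
  Event 6 (sale 25): sell min(25,0)=0. stock: 0 - 0 = 0. total_sold = 29
  Event 7 (sale 6): sell min(6,0)=0. stock: 0 - 0 = 0. total_sold = 29
  Event 8 (adjust +4): 0 + 4 = 4
  Event 9 (sale 13): sell min(13,4)=4. stock: 4 - 4 = 0. total_sold = 33
  Event 10 (sale 16): sell min(16,0)=0. stock: 0 - 0 = 0. total_sold = 33
  Event 11 (restock 26): 0 + 26 = 26
  Event 12 (sale 12): sell min(12,26)=12. stock: 26 - 12 = 14. total_sold = 45
Final: stock = 14, total_sold = 45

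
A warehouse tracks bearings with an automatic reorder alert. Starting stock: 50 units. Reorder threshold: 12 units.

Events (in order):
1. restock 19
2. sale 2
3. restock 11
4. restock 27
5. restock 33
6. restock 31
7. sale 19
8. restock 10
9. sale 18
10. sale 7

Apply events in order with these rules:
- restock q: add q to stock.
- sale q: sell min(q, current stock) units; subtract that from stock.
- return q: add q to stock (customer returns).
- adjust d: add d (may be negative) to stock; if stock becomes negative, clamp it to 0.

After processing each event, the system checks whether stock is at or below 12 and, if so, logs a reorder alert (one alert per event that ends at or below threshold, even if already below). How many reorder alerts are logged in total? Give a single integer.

Processing events:
Start: stock = 50
  Event 1 (restock 19): 50 + 19 = 69
  Event 2 (sale 2): sell min(2,69)=2. stock: 69 - 2 = 67. total_sold = 2
  Event 3 (restock 11): 67 + 11 = 78
  Event 4 (restock 27): 78 + 27 = 105
  Event 5 (restock 33): 105 + 33 = 138
  Event 6 (restock 31): 138 + 31 = 169
  Event 7 (sale 19): sell min(19,169)=19. stock: 169 - 19 = 150. total_sold = 21
  Event 8 (restock 10): 150 + 10 = 160
  Event 9 (sale 18): sell min(18,160)=18. stock: 160 - 18 = 142. total_sold = 39
  Event 10 (sale 7): sell min(7,142)=7. stock: 142 - 7 = 135. total_sold = 46
Final: stock = 135, total_sold = 46

Checking against threshold 12:
  After event 1: stock=69 > 12
  After event 2: stock=67 > 12
  After event 3: stock=78 > 12
  After event 4: stock=105 > 12
  After event 5: stock=138 > 12
  After event 6: stock=169 > 12
  After event 7: stock=150 > 12
  After event 8: stock=160 > 12
  After event 9: stock=142 > 12
  After event 10: stock=135 > 12
Alert events: []. Count = 0

Answer: 0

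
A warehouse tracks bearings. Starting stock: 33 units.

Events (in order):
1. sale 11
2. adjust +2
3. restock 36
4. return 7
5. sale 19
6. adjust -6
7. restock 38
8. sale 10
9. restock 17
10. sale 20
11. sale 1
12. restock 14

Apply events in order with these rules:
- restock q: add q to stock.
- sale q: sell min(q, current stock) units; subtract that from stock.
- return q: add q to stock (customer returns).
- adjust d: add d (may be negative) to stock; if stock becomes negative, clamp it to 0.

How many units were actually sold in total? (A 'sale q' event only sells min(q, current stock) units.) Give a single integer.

Processing events:
Start: stock = 33
  Event 1 (sale 11): sell min(11,33)=11. stock: 33 - 11 = 22. total_sold = 11
  Event 2 (adjust +2): 22 + 2 = 24
  Event 3 (restock 36): 24 + 36 = 60
  Event 4 (return 7): 60 + 7 = 67
  Event 5 (sale 19): sell min(19,67)=19. stock: 67 - 19 = 48. total_sold = 30
  Event 6 (adjust -6): 48 + -6 = 42
  Event 7 (restock 38): 42 + 38 = 80
  Event 8 (sale 10): sell min(10,80)=10. stock: 80 - 10 = 70. total_sold = 40
  Event 9 (restock 17): 70 + 17 = 87
  Event 10 (sale 20): sell min(20,87)=20. stock: 87 - 20 = 67. total_sold = 60
  Event 11 (sale 1): sell min(1,67)=1. stock: 67 - 1 = 66. total_sold = 61
  Event 12 (restock 14): 66 + 14 = 80
Final: stock = 80, total_sold = 61

Answer: 61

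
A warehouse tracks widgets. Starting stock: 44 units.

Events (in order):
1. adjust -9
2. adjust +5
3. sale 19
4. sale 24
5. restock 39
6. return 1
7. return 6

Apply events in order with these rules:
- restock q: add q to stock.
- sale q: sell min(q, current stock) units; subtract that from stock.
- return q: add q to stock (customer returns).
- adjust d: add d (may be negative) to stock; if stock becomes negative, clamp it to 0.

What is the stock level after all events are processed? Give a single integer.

Answer: 46

Derivation:
Processing events:
Start: stock = 44
  Event 1 (adjust -9): 44 + -9 = 35
  Event 2 (adjust +5): 35 + 5 = 40
  Event 3 (sale 19): sell min(19,40)=19. stock: 40 - 19 = 21. total_sold = 19
  Event 4 (sale 24): sell min(24,21)=21. stock: 21 - 21 = 0. total_sold = 40
  Event 5 (restock 39): 0 + 39 = 39
  Event 6 (return 1): 39 + 1 = 40
  Event 7 (return 6): 40 + 6 = 46
Final: stock = 46, total_sold = 40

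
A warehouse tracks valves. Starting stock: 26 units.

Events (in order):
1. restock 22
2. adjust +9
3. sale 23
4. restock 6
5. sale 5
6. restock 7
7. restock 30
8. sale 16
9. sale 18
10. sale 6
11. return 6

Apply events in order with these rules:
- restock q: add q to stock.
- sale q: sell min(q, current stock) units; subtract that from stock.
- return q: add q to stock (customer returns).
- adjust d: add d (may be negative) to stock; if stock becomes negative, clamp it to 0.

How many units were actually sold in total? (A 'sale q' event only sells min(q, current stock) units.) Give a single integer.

Processing events:
Start: stock = 26
  Event 1 (restock 22): 26 + 22 = 48
  Event 2 (adjust +9): 48 + 9 = 57
  Event 3 (sale 23): sell min(23,57)=23. stock: 57 - 23 = 34. total_sold = 23
  Event 4 (restock 6): 34 + 6 = 40
  Event 5 (sale 5): sell min(5,40)=5. stock: 40 - 5 = 35. total_sold = 28
  Event 6 (restock 7): 35 + 7 = 42
  Event 7 (restock 30): 42 + 30 = 72
  Event 8 (sale 16): sell min(16,72)=16. stock: 72 - 16 = 56. total_sold = 44
  Event 9 (sale 18): sell min(18,56)=18. stock: 56 - 18 = 38. total_sold = 62
  Event 10 (sale 6): sell min(6,38)=6. stock: 38 - 6 = 32. total_sold = 68
  Event 11 (return 6): 32 + 6 = 38
Final: stock = 38, total_sold = 68

Answer: 68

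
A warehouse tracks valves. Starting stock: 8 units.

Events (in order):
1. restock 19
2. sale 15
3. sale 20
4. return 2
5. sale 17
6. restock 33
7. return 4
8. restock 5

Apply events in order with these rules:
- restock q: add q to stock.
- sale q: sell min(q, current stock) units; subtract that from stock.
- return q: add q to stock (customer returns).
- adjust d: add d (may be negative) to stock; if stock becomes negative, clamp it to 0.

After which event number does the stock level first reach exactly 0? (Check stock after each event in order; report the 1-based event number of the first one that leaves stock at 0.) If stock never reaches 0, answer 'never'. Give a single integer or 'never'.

Answer: 3

Derivation:
Processing events:
Start: stock = 8
  Event 1 (restock 19): 8 + 19 = 27
  Event 2 (sale 15): sell min(15,27)=15. stock: 27 - 15 = 12. total_sold = 15
  Event 3 (sale 20): sell min(20,12)=12. stock: 12 - 12 = 0. total_sold = 27
  Event 4 (return 2): 0 + 2 = 2
  Event 5 (sale 17): sell min(17,2)=2. stock: 2 - 2 = 0. total_sold = 29
  Event 6 (restock 33): 0 + 33 = 33
  Event 7 (return 4): 33 + 4 = 37
  Event 8 (restock 5): 37 + 5 = 42
Final: stock = 42, total_sold = 29

First zero at event 3.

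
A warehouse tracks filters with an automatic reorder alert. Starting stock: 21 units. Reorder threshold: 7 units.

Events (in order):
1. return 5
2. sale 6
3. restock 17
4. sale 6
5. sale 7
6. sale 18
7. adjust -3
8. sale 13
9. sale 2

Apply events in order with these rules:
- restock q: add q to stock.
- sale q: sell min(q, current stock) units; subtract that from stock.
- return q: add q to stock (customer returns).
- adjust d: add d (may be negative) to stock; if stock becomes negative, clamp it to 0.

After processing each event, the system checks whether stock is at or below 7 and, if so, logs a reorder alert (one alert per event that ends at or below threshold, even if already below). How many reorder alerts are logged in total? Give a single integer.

Answer: 4

Derivation:
Processing events:
Start: stock = 21
  Event 1 (return 5): 21 + 5 = 26
  Event 2 (sale 6): sell min(6,26)=6. stock: 26 - 6 = 20. total_sold = 6
  Event 3 (restock 17): 20 + 17 = 37
  Event 4 (sale 6): sell min(6,37)=6. stock: 37 - 6 = 31. total_sold = 12
  Event 5 (sale 7): sell min(7,31)=7. stock: 31 - 7 = 24. total_sold = 19
  Event 6 (sale 18): sell min(18,24)=18. stock: 24 - 18 = 6. total_sold = 37
  Event 7 (adjust -3): 6 + -3 = 3
  Event 8 (sale 13): sell min(13,3)=3. stock: 3 - 3 = 0. total_sold = 40
  Event 9 (sale 2): sell min(2,0)=0. stock: 0 - 0 = 0. total_sold = 40
Final: stock = 0, total_sold = 40

Checking against threshold 7:
  After event 1: stock=26 > 7
  After event 2: stock=20 > 7
  After event 3: stock=37 > 7
  After event 4: stock=31 > 7
  After event 5: stock=24 > 7
  After event 6: stock=6 <= 7 -> ALERT
  After event 7: stock=3 <= 7 -> ALERT
  After event 8: stock=0 <= 7 -> ALERT
  After event 9: stock=0 <= 7 -> ALERT
Alert events: [6, 7, 8, 9]. Count = 4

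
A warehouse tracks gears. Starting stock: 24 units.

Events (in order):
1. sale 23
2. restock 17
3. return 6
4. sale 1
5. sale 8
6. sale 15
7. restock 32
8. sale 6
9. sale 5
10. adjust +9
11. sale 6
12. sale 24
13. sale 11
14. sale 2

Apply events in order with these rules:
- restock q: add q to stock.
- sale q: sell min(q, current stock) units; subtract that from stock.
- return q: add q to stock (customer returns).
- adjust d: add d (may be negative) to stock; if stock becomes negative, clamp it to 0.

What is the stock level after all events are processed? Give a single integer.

Answer: 0

Derivation:
Processing events:
Start: stock = 24
  Event 1 (sale 23): sell min(23,24)=23. stock: 24 - 23 = 1. total_sold = 23
  Event 2 (restock 17): 1 + 17 = 18
  Event 3 (return 6): 18 + 6 = 24
  Event 4 (sale 1): sell min(1,24)=1. stock: 24 - 1 = 23. total_sold = 24
  Event 5 (sale 8): sell min(8,23)=8. stock: 23 - 8 = 15. total_sold = 32
  Event 6 (sale 15): sell min(15,15)=15. stock: 15 - 15 = 0. total_sold = 47
  Event 7 (restock 32): 0 + 32 = 32
  Event 8 (sale 6): sell min(6,32)=6. stock: 32 - 6 = 26. total_sold = 53
  Event 9 (sale 5): sell min(5,26)=5. stock: 26 - 5 = 21. total_sold = 58
  Event 10 (adjust +9): 21 + 9 = 30
  Event 11 (sale 6): sell min(6,30)=6. stock: 30 - 6 = 24. total_sold = 64
  Event 12 (sale 24): sell min(24,24)=24. stock: 24 - 24 = 0. total_sold = 88
  Event 13 (sale 11): sell min(11,0)=0. stock: 0 - 0 = 0. total_sold = 88
  Event 14 (sale 2): sell min(2,0)=0. stock: 0 - 0 = 0. total_sold = 88
Final: stock = 0, total_sold = 88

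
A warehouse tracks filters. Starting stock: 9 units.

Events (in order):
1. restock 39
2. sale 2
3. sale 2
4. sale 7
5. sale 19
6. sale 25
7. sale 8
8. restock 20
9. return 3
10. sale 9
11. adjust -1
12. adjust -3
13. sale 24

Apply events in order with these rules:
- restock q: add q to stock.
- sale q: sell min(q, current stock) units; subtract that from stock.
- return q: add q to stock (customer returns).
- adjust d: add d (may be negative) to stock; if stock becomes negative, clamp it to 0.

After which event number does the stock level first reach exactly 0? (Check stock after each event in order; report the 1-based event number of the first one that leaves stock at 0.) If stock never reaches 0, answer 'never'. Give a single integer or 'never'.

Processing events:
Start: stock = 9
  Event 1 (restock 39): 9 + 39 = 48
  Event 2 (sale 2): sell min(2,48)=2. stock: 48 - 2 = 46. total_sold = 2
  Event 3 (sale 2): sell min(2,46)=2. stock: 46 - 2 = 44. total_sold = 4
  Event 4 (sale 7): sell min(7,44)=7. stock: 44 - 7 = 37. total_sold = 11
  Event 5 (sale 19): sell min(19,37)=19. stock: 37 - 19 = 18. total_sold = 30
  Event 6 (sale 25): sell min(25,18)=18. stock: 18 - 18 = 0. total_sold = 48
  Event 7 (sale 8): sell min(8,0)=0. stock: 0 - 0 = 0. total_sold = 48
  Event 8 (restock 20): 0 + 20 = 20
  Event 9 (return 3): 20 + 3 = 23
  Event 10 (sale 9): sell min(9,23)=9. stock: 23 - 9 = 14. total_sold = 57
  Event 11 (adjust -1): 14 + -1 = 13
  Event 12 (adjust -3): 13 + -3 = 10
  Event 13 (sale 24): sell min(24,10)=10. stock: 10 - 10 = 0. total_sold = 67
Final: stock = 0, total_sold = 67

First zero at event 6.

Answer: 6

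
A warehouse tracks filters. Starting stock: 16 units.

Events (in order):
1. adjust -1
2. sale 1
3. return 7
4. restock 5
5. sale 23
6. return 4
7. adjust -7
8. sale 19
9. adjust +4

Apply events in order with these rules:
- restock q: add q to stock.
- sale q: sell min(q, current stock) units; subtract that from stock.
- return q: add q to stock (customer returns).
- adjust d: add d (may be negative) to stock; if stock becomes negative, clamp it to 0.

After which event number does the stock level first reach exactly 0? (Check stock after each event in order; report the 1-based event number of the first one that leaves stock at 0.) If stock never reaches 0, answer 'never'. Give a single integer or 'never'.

Answer: 7

Derivation:
Processing events:
Start: stock = 16
  Event 1 (adjust -1): 16 + -1 = 15
  Event 2 (sale 1): sell min(1,15)=1. stock: 15 - 1 = 14. total_sold = 1
  Event 3 (return 7): 14 + 7 = 21
  Event 4 (restock 5): 21 + 5 = 26
  Event 5 (sale 23): sell min(23,26)=23. stock: 26 - 23 = 3. total_sold = 24
  Event 6 (return 4): 3 + 4 = 7
  Event 7 (adjust -7): 7 + -7 = 0
  Event 8 (sale 19): sell min(19,0)=0. stock: 0 - 0 = 0. total_sold = 24
  Event 9 (adjust +4): 0 + 4 = 4
Final: stock = 4, total_sold = 24

First zero at event 7.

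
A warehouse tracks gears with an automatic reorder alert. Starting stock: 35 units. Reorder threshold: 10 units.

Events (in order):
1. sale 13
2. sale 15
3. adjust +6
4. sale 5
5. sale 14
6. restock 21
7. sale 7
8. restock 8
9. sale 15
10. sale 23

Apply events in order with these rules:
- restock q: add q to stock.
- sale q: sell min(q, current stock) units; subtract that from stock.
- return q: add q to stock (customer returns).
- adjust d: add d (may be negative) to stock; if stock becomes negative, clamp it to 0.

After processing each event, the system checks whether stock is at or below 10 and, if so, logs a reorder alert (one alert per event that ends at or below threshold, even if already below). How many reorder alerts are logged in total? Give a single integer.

Processing events:
Start: stock = 35
  Event 1 (sale 13): sell min(13,35)=13. stock: 35 - 13 = 22. total_sold = 13
  Event 2 (sale 15): sell min(15,22)=15. stock: 22 - 15 = 7. total_sold = 28
  Event 3 (adjust +6): 7 + 6 = 13
  Event 4 (sale 5): sell min(5,13)=5. stock: 13 - 5 = 8. total_sold = 33
  Event 5 (sale 14): sell min(14,8)=8. stock: 8 - 8 = 0. total_sold = 41
  Event 6 (restock 21): 0 + 21 = 21
  Event 7 (sale 7): sell min(7,21)=7. stock: 21 - 7 = 14. total_sold = 48
  Event 8 (restock 8): 14 + 8 = 22
  Event 9 (sale 15): sell min(15,22)=15. stock: 22 - 15 = 7. total_sold = 63
  Event 10 (sale 23): sell min(23,7)=7. stock: 7 - 7 = 0. total_sold = 70
Final: stock = 0, total_sold = 70

Checking against threshold 10:
  After event 1: stock=22 > 10
  After event 2: stock=7 <= 10 -> ALERT
  After event 3: stock=13 > 10
  After event 4: stock=8 <= 10 -> ALERT
  After event 5: stock=0 <= 10 -> ALERT
  After event 6: stock=21 > 10
  After event 7: stock=14 > 10
  After event 8: stock=22 > 10
  After event 9: stock=7 <= 10 -> ALERT
  After event 10: stock=0 <= 10 -> ALERT
Alert events: [2, 4, 5, 9, 10]. Count = 5

Answer: 5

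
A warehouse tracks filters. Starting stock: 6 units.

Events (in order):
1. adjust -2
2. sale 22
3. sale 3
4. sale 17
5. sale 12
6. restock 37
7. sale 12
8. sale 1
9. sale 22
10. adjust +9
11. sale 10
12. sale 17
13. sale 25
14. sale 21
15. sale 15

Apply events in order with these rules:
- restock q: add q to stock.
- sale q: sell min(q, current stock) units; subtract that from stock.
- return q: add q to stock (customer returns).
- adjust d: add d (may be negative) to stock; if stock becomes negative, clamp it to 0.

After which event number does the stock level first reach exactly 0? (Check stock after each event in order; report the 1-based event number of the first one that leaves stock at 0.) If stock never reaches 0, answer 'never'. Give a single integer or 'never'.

Processing events:
Start: stock = 6
  Event 1 (adjust -2): 6 + -2 = 4
  Event 2 (sale 22): sell min(22,4)=4. stock: 4 - 4 = 0. total_sold = 4
  Event 3 (sale 3): sell min(3,0)=0. stock: 0 - 0 = 0. total_sold = 4
  Event 4 (sale 17): sell min(17,0)=0. stock: 0 - 0 = 0. total_sold = 4
  Event 5 (sale 12): sell min(12,0)=0. stock: 0 - 0 = 0. total_sold = 4
  Event 6 (restock 37): 0 + 37 = 37
  Event 7 (sale 12): sell min(12,37)=12. stock: 37 - 12 = 25. total_sold = 16
  Event 8 (sale 1): sell min(1,25)=1. stock: 25 - 1 = 24. total_sold = 17
  Event 9 (sale 22): sell min(22,24)=22. stock: 24 - 22 = 2. total_sold = 39
  Event 10 (adjust +9): 2 + 9 = 11
  Event 11 (sale 10): sell min(10,11)=10. stock: 11 - 10 = 1. total_sold = 49
  Event 12 (sale 17): sell min(17,1)=1. stock: 1 - 1 = 0. total_sold = 50
  Event 13 (sale 25): sell min(25,0)=0. stock: 0 - 0 = 0. total_sold = 50
  Event 14 (sale 21): sell min(21,0)=0. stock: 0 - 0 = 0. total_sold = 50
  Event 15 (sale 15): sell min(15,0)=0. stock: 0 - 0 = 0. total_sold = 50
Final: stock = 0, total_sold = 50

First zero at event 2.

Answer: 2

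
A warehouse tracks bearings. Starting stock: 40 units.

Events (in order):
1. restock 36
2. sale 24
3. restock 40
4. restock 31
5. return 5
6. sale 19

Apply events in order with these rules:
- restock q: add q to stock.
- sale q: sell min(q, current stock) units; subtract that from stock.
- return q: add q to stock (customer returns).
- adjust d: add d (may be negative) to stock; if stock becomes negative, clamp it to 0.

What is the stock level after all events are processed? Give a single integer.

Processing events:
Start: stock = 40
  Event 1 (restock 36): 40 + 36 = 76
  Event 2 (sale 24): sell min(24,76)=24. stock: 76 - 24 = 52. total_sold = 24
  Event 3 (restock 40): 52 + 40 = 92
  Event 4 (restock 31): 92 + 31 = 123
  Event 5 (return 5): 123 + 5 = 128
  Event 6 (sale 19): sell min(19,128)=19. stock: 128 - 19 = 109. total_sold = 43
Final: stock = 109, total_sold = 43

Answer: 109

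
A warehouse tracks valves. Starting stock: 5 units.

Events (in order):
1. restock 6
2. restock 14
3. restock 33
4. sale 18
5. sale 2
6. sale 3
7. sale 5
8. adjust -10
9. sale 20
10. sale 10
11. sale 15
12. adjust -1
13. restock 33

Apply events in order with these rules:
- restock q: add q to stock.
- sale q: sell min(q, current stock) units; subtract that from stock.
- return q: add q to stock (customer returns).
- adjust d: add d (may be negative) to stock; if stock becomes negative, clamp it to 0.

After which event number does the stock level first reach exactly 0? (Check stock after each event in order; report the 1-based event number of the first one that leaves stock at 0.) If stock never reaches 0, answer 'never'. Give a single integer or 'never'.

Processing events:
Start: stock = 5
  Event 1 (restock 6): 5 + 6 = 11
  Event 2 (restock 14): 11 + 14 = 25
  Event 3 (restock 33): 25 + 33 = 58
  Event 4 (sale 18): sell min(18,58)=18. stock: 58 - 18 = 40. total_sold = 18
  Event 5 (sale 2): sell min(2,40)=2. stock: 40 - 2 = 38. total_sold = 20
  Event 6 (sale 3): sell min(3,38)=3. stock: 38 - 3 = 35. total_sold = 23
  Event 7 (sale 5): sell min(5,35)=5. stock: 35 - 5 = 30. total_sold = 28
  Event 8 (adjust -10): 30 + -10 = 20
  Event 9 (sale 20): sell min(20,20)=20. stock: 20 - 20 = 0. total_sold = 48
  Event 10 (sale 10): sell min(10,0)=0. stock: 0 - 0 = 0. total_sold = 48
  Event 11 (sale 15): sell min(15,0)=0. stock: 0 - 0 = 0. total_sold = 48
  Event 12 (adjust -1): 0 + -1 = 0 (clamped to 0)
  Event 13 (restock 33): 0 + 33 = 33
Final: stock = 33, total_sold = 48

First zero at event 9.

Answer: 9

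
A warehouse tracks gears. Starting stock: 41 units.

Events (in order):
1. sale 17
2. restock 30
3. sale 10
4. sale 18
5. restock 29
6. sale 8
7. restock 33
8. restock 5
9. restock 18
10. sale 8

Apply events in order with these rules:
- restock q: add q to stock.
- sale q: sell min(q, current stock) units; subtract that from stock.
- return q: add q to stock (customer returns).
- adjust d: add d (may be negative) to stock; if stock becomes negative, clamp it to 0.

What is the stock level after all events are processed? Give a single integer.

Answer: 95

Derivation:
Processing events:
Start: stock = 41
  Event 1 (sale 17): sell min(17,41)=17. stock: 41 - 17 = 24. total_sold = 17
  Event 2 (restock 30): 24 + 30 = 54
  Event 3 (sale 10): sell min(10,54)=10. stock: 54 - 10 = 44. total_sold = 27
  Event 4 (sale 18): sell min(18,44)=18. stock: 44 - 18 = 26. total_sold = 45
  Event 5 (restock 29): 26 + 29 = 55
  Event 6 (sale 8): sell min(8,55)=8. stock: 55 - 8 = 47. total_sold = 53
  Event 7 (restock 33): 47 + 33 = 80
  Event 8 (restock 5): 80 + 5 = 85
  Event 9 (restock 18): 85 + 18 = 103
  Event 10 (sale 8): sell min(8,103)=8. stock: 103 - 8 = 95. total_sold = 61
Final: stock = 95, total_sold = 61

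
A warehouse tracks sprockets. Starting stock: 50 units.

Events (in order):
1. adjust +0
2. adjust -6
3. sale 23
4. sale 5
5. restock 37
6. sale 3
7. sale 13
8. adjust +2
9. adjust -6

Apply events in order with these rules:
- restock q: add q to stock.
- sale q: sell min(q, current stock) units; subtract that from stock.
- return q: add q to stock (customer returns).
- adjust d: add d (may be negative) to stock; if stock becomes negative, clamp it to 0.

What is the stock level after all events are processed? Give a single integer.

Processing events:
Start: stock = 50
  Event 1 (adjust +0): 50 + 0 = 50
  Event 2 (adjust -6): 50 + -6 = 44
  Event 3 (sale 23): sell min(23,44)=23. stock: 44 - 23 = 21. total_sold = 23
  Event 4 (sale 5): sell min(5,21)=5. stock: 21 - 5 = 16. total_sold = 28
  Event 5 (restock 37): 16 + 37 = 53
  Event 6 (sale 3): sell min(3,53)=3. stock: 53 - 3 = 50. total_sold = 31
  Event 7 (sale 13): sell min(13,50)=13. stock: 50 - 13 = 37. total_sold = 44
  Event 8 (adjust +2): 37 + 2 = 39
  Event 9 (adjust -6): 39 + -6 = 33
Final: stock = 33, total_sold = 44

Answer: 33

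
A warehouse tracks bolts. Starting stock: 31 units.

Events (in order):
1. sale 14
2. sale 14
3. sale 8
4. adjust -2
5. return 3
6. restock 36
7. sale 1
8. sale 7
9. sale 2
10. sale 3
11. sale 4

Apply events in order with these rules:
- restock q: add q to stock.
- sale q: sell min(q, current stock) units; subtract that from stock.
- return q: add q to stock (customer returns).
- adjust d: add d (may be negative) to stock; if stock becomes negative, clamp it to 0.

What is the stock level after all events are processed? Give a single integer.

Processing events:
Start: stock = 31
  Event 1 (sale 14): sell min(14,31)=14. stock: 31 - 14 = 17. total_sold = 14
  Event 2 (sale 14): sell min(14,17)=14. stock: 17 - 14 = 3. total_sold = 28
  Event 3 (sale 8): sell min(8,3)=3. stock: 3 - 3 = 0. total_sold = 31
  Event 4 (adjust -2): 0 + -2 = 0 (clamped to 0)
  Event 5 (return 3): 0 + 3 = 3
  Event 6 (restock 36): 3 + 36 = 39
  Event 7 (sale 1): sell min(1,39)=1. stock: 39 - 1 = 38. total_sold = 32
  Event 8 (sale 7): sell min(7,38)=7. stock: 38 - 7 = 31. total_sold = 39
  Event 9 (sale 2): sell min(2,31)=2. stock: 31 - 2 = 29. total_sold = 41
  Event 10 (sale 3): sell min(3,29)=3. stock: 29 - 3 = 26. total_sold = 44
  Event 11 (sale 4): sell min(4,26)=4. stock: 26 - 4 = 22. total_sold = 48
Final: stock = 22, total_sold = 48

Answer: 22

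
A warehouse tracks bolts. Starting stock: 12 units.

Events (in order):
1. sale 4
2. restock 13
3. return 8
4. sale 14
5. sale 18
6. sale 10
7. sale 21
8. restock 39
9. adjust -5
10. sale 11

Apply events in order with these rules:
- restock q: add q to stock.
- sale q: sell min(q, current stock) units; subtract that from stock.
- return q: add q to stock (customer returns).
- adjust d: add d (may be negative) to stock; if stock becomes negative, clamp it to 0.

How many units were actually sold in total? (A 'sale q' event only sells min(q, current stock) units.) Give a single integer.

Processing events:
Start: stock = 12
  Event 1 (sale 4): sell min(4,12)=4. stock: 12 - 4 = 8. total_sold = 4
  Event 2 (restock 13): 8 + 13 = 21
  Event 3 (return 8): 21 + 8 = 29
  Event 4 (sale 14): sell min(14,29)=14. stock: 29 - 14 = 15. total_sold = 18
  Event 5 (sale 18): sell min(18,15)=15. stock: 15 - 15 = 0. total_sold = 33
  Event 6 (sale 10): sell min(10,0)=0. stock: 0 - 0 = 0. total_sold = 33
  Event 7 (sale 21): sell min(21,0)=0. stock: 0 - 0 = 0. total_sold = 33
  Event 8 (restock 39): 0 + 39 = 39
  Event 9 (adjust -5): 39 + -5 = 34
  Event 10 (sale 11): sell min(11,34)=11. stock: 34 - 11 = 23. total_sold = 44
Final: stock = 23, total_sold = 44

Answer: 44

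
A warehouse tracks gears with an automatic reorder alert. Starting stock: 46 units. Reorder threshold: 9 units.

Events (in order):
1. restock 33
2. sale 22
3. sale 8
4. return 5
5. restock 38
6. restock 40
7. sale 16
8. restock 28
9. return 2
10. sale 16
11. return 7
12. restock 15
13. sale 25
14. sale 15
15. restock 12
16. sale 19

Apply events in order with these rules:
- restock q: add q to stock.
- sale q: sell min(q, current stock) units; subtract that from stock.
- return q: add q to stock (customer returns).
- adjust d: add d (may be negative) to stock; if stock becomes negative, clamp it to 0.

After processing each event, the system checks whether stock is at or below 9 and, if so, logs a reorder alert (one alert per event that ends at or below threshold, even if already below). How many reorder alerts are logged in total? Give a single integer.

Answer: 0

Derivation:
Processing events:
Start: stock = 46
  Event 1 (restock 33): 46 + 33 = 79
  Event 2 (sale 22): sell min(22,79)=22. stock: 79 - 22 = 57. total_sold = 22
  Event 3 (sale 8): sell min(8,57)=8. stock: 57 - 8 = 49. total_sold = 30
  Event 4 (return 5): 49 + 5 = 54
  Event 5 (restock 38): 54 + 38 = 92
  Event 6 (restock 40): 92 + 40 = 132
  Event 7 (sale 16): sell min(16,132)=16. stock: 132 - 16 = 116. total_sold = 46
  Event 8 (restock 28): 116 + 28 = 144
  Event 9 (return 2): 144 + 2 = 146
  Event 10 (sale 16): sell min(16,146)=16. stock: 146 - 16 = 130. total_sold = 62
  Event 11 (return 7): 130 + 7 = 137
  Event 12 (restock 15): 137 + 15 = 152
  Event 13 (sale 25): sell min(25,152)=25. stock: 152 - 25 = 127. total_sold = 87
  Event 14 (sale 15): sell min(15,127)=15. stock: 127 - 15 = 112. total_sold = 102
  Event 15 (restock 12): 112 + 12 = 124
  Event 16 (sale 19): sell min(19,124)=19. stock: 124 - 19 = 105. total_sold = 121
Final: stock = 105, total_sold = 121

Checking against threshold 9:
  After event 1: stock=79 > 9
  After event 2: stock=57 > 9
  After event 3: stock=49 > 9
  After event 4: stock=54 > 9
  After event 5: stock=92 > 9
  After event 6: stock=132 > 9
  After event 7: stock=116 > 9
  After event 8: stock=144 > 9
  After event 9: stock=146 > 9
  After event 10: stock=130 > 9
  After event 11: stock=137 > 9
  After event 12: stock=152 > 9
  After event 13: stock=127 > 9
  After event 14: stock=112 > 9
  After event 15: stock=124 > 9
  After event 16: stock=105 > 9
Alert events: []. Count = 0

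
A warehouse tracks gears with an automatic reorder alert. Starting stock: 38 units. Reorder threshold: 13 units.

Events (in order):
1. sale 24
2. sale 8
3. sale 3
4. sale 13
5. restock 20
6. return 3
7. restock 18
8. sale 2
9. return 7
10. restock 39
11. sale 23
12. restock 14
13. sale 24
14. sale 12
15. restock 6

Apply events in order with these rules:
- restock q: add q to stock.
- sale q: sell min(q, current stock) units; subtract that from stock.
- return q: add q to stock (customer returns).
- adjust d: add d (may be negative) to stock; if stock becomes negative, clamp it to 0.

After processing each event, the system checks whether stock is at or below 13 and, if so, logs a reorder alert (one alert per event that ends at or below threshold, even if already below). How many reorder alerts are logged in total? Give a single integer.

Processing events:
Start: stock = 38
  Event 1 (sale 24): sell min(24,38)=24. stock: 38 - 24 = 14. total_sold = 24
  Event 2 (sale 8): sell min(8,14)=8. stock: 14 - 8 = 6. total_sold = 32
  Event 3 (sale 3): sell min(3,6)=3. stock: 6 - 3 = 3. total_sold = 35
  Event 4 (sale 13): sell min(13,3)=3. stock: 3 - 3 = 0. total_sold = 38
  Event 5 (restock 20): 0 + 20 = 20
  Event 6 (return 3): 20 + 3 = 23
  Event 7 (restock 18): 23 + 18 = 41
  Event 8 (sale 2): sell min(2,41)=2. stock: 41 - 2 = 39. total_sold = 40
  Event 9 (return 7): 39 + 7 = 46
  Event 10 (restock 39): 46 + 39 = 85
  Event 11 (sale 23): sell min(23,85)=23. stock: 85 - 23 = 62. total_sold = 63
  Event 12 (restock 14): 62 + 14 = 76
  Event 13 (sale 24): sell min(24,76)=24. stock: 76 - 24 = 52. total_sold = 87
  Event 14 (sale 12): sell min(12,52)=12. stock: 52 - 12 = 40. total_sold = 99
  Event 15 (restock 6): 40 + 6 = 46
Final: stock = 46, total_sold = 99

Checking against threshold 13:
  After event 1: stock=14 > 13
  After event 2: stock=6 <= 13 -> ALERT
  After event 3: stock=3 <= 13 -> ALERT
  After event 4: stock=0 <= 13 -> ALERT
  After event 5: stock=20 > 13
  After event 6: stock=23 > 13
  After event 7: stock=41 > 13
  After event 8: stock=39 > 13
  After event 9: stock=46 > 13
  After event 10: stock=85 > 13
  After event 11: stock=62 > 13
  After event 12: stock=76 > 13
  After event 13: stock=52 > 13
  After event 14: stock=40 > 13
  After event 15: stock=46 > 13
Alert events: [2, 3, 4]. Count = 3

Answer: 3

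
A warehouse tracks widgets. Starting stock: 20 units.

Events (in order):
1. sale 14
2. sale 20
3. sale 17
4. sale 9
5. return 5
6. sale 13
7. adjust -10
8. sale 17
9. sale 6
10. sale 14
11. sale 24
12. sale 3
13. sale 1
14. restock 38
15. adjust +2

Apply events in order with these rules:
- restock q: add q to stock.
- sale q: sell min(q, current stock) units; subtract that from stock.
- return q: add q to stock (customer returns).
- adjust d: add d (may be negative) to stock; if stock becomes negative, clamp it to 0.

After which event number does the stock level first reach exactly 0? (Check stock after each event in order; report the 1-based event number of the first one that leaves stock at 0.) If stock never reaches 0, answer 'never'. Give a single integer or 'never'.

Processing events:
Start: stock = 20
  Event 1 (sale 14): sell min(14,20)=14. stock: 20 - 14 = 6. total_sold = 14
  Event 2 (sale 20): sell min(20,6)=6. stock: 6 - 6 = 0. total_sold = 20
  Event 3 (sale 17): sell min(17,0)=0. stock: 0 - 0 = 0. total_sold = 20
  Event 4 (sale 9): sell min(9,0)=0. stock: 0 - 0 = 0. total_sold = 20
  Event 5 (return 5): 0 + 5 = 5
  Event 6 (sale 13): sell min(13,5)=5. stock: 5 - 5 = 0. total_sold = 25
  Event 7 (adjust -10): 0 + -10 = 0 (clamped to 0)
  Event 8 (sale 17): sell min(17,0)=0. stock: 0 - 0 = 0. total_sold = 25
  Event 9 (sale 6): sell min(6,0)=0. stock: 0 - 0 = 0. total_sold = 25
  Event 10 (sale 14): sell min(14,0)=0. stock: 0 - 0 = 0. total_sold = 25
  Event 11 (sale 24): sell min(24,0)=0. stock: 0 - 0 = 0. total_sold = 25
  Event 12 (sale 3): sell min(3,0)=0. stock: 0 - 0 = 0. total_sold = 25
  Event 13 (sale 1): sell min(1,0)=0. stock: 0 - 0 = 0. total_sold = 25
  Event 14 (restock 38): 0 + 38 = 38
  Event 15 (adjust +2): 38 + 2 = 40
Final: stock = 40, total_sold = 25

First zero at event 2.

Answer: 2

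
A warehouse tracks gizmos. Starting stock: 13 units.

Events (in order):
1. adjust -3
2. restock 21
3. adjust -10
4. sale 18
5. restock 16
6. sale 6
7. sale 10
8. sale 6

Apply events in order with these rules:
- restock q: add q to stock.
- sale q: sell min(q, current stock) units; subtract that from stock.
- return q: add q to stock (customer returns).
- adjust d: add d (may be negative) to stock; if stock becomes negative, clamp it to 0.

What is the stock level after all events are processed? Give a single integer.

Answer: 0

Derivation:
Processing events:
Start: stock = 13
  Event 1 (adjust -3): 13 + -3 = 10
  Event 2 (restock 21): 10 + 21 = 31
  Event 3 (adjust -10): 31 + -10 = 21
  Event 4 (sale 18): sell min(18,21)=18. stock: 21 - 18 = 3. total_sold = 18
  Event 5 (restock 16): 3 + 16 = 19
  Event 6 (sale 6): sell min(6,19)=6. stock: 19 - 6 = 13. total_sold = 24
  Event 7 (sale 10): sell min(10,13)=10. stock: 13 - 10 = 3. total_sold = 34
  Event 8 (sale 6): sell min(6,3)=3. stock: 3 - 3 = 0. total_sold = 37
Final: stock = 0, total_sold = 37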